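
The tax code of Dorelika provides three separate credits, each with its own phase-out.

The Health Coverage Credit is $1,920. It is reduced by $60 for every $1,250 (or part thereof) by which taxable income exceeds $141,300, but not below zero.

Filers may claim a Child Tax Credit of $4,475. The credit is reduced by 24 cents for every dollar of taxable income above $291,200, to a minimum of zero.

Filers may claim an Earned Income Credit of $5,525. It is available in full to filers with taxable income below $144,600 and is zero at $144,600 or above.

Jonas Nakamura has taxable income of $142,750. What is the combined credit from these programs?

$11,800

Health Coverage Credit: income exceeds $141,300 by $1,450, which is 2 full-or-partial $1,250 increments; reduction = 2 × $60 = $120, leaving $1,800.
Child Tax Credit: $142,750 is at or below the $291,200 threshold, so the full $4,475 applies.
Earned Income Credit: $142,750 is below the $144,600 cutoff, so the full $5,525 applies.
Total: $1,800 + $4,475 + $5,525 = $11,800.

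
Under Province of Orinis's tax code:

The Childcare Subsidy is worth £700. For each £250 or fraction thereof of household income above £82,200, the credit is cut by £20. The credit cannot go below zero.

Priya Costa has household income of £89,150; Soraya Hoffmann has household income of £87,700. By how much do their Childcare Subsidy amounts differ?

£120

Priya (£89,150): Childcare Subsidy: income exceeds £82,200 by £6,950, which is 28 full-or-partial £250 increments; reduction = 28 × £20 = £560, leaving £140.
Soraya (£87,700): Childcare Subsidy: income exceeds £82,200 by £5,500, which is 22 full-or-partial £250 increments; reduction = 22 × £20 = £440, leaving £260.
Difference: |£140 − £260| = £120.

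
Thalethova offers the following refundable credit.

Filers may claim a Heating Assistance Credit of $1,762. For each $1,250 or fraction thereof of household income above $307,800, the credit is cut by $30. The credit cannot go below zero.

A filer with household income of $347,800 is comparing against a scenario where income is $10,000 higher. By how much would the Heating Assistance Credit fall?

At $347,800 — income exceeds $307,800 by $40,000, which is 32 full-or-partial $1,250 increments; reduction = 32 × $30 = $960, leaving $802.
At $357,800 — income exceeds $307,800 by $50,000, which is 40 full-or-partial $1,250 increments; reduction = 40 × $30 = $1,200, leaving $562.
Lost: $802 − $562 = $240.

$240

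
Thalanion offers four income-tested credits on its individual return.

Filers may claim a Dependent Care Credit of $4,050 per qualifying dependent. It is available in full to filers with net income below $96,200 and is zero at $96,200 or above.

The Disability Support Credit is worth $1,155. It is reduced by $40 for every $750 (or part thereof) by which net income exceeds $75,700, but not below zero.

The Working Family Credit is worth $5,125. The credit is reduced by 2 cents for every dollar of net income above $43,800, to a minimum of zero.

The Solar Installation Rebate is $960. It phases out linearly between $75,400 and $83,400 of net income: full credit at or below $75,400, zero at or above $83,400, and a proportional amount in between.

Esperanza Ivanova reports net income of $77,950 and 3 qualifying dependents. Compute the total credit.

$18,281

Dependent Care Credit: base = 3 × $4,050 = $12,150. $77,950 is below the $96,200 cutoff, so the full $12,150 applies.
Disability Support Credit: income exceeds $75,700 by $2,250, which is 3 full-or-partial $750 increments; reduction = 3 × $40 = $120, leaving $1,035.
Working Family Credit: 2% of the $34,150 excess over $43,800 is $683; credit = $5,125 − $683 = $4,442.
Solar Installation Rebate: $77,950 is $2,550 into a $8,000 phase-out range, leaving 5,450/8,000 of the credit: $960 × 5,450/8,000 = $654.
Total: $12,150 + $1,035 + $4,442 + $654 = $18,281.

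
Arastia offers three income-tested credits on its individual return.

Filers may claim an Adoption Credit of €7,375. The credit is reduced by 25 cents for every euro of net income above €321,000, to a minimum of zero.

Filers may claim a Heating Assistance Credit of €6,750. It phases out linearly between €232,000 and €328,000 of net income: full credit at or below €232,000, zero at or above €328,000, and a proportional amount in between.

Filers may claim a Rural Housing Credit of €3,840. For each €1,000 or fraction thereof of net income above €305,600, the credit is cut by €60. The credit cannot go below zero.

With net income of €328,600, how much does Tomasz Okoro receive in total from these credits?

Adoption Credit: 25% of the €7,600 excess over €321,000 is €1,900; credit = €7,375 − €1,900 = €5,475.
Heating Assistance Credit: €328,600 is at or above €328,000, so the credit is €0.
Rural Housing Credit: income exceeds €305,600 by €23,000, which is 23 full-or-partial €1,000 increments; reduction = 23 × €60 = €1,380, leaving €2,460.
Total: €5,475 + €0 + €2,460 = €7,935.

€7,935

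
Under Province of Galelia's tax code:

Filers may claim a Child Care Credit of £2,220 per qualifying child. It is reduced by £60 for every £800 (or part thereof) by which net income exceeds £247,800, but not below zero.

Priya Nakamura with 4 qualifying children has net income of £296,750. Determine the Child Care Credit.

Child Care Credit: base = 4 × £2,220 = £8,880. income exceeds £247,800 by £48,950, which is 62 full-or-partial £800 increments; reduction = 62 × £60 = £3,720, leaving £5,160.

£5,160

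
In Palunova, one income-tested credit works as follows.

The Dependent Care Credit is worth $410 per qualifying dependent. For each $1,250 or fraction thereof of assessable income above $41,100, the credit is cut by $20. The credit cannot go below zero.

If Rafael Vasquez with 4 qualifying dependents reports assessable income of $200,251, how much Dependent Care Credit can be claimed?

$0

Dependent Care Credit: base = 4 × $410 = $1,640. income exceeds $41,100 by $159,151 → 128 increments × $20 = $2,560 ≥ base, so the credit is $0.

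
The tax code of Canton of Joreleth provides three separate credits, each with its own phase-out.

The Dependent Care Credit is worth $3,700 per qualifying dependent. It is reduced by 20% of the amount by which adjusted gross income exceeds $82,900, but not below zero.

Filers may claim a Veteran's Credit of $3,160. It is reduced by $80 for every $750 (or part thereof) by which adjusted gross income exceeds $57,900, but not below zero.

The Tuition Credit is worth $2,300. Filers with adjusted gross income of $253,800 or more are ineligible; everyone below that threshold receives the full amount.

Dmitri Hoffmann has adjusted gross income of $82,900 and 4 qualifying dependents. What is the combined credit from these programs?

$17,540

Dependent Care Credit: base = 4 × $3,700 = $14,800. $82,900 is at or below the $82,900 threshold, so the full $14,800 applies.
Veteran's Credit: income exceeds $57,900 by $25,000, which is 34 full-or-partial $750 increments; reduction = 34 × $80 = $2,720, leaving $440.
Tuition Credit: $82,900 is below the $253,800 cutoff, so the full $2,300 applies.
Total: $14,800 + $440 + $2,300 = $17,540.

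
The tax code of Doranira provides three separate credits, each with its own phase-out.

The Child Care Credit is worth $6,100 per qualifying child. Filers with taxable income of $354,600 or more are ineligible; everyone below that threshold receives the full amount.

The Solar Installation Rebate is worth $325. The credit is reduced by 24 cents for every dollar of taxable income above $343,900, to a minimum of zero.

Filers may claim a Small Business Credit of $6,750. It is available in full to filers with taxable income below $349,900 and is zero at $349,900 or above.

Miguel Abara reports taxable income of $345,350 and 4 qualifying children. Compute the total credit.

Child Care Credit: base = 4 × $6,100 = $24,400. $345,350 is below the $354,600 cutoff, so the full $24,400 applies.
Solar Installation Rebate: 24% of the $1,450 excess over $343,900 is $348 ≥ base, so the credit is $0.
Small Business Credit: $345,350 is below the $349,900 cutoff, so the full $6,750 applies.
Total: $24,400 + $0 + $6,750 = $31,150.

$31,150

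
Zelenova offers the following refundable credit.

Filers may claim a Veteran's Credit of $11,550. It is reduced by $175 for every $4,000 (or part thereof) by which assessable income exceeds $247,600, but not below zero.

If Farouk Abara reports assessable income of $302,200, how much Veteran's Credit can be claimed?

Veteran's Credit: income exceeds $247,600 by $54,600, which is 14 full-or-partial $4,000 increments; reduction = 14 × $175 = $2,450, leaving $9,100.

$9,100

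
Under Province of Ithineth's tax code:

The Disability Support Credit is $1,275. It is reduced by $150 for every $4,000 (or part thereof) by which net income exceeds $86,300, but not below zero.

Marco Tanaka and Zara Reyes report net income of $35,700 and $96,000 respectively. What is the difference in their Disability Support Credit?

Marco ($35,700): Disability Support Credit: $35,700 is at or below the $86,300 threshold, so the full $1,275 applies.
Zara ($96,000): Disability Support Credit: income exceeds $86,300 by $9,700, which is 3 full-or-partial $4,000 increments; reduction = 3 × $150 = $450, leaving $825.
Difference: |$1,275 − $825| = $450.

$450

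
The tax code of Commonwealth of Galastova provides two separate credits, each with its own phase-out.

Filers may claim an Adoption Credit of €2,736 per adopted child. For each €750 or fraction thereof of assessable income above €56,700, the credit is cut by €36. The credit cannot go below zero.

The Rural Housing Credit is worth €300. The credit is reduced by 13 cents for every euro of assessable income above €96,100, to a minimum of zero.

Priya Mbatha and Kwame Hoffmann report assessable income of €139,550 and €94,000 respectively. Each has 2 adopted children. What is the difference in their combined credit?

Priya (€139,550): Adoption Credit: base = 2 × €2,736 = €5,472. income exceeds €56,700 by €82,850, which is 111 full-or-partial €750 increments; reduction = 111 × €36 = €3,996, leaving €1,476. Rural Housing Credit: 13% of the €43,450 excess over €96,100 is €5,648.50 ≥ base, so the credit is €0. total €1,476 + €0 = €1,476
Kwame (€94,000): Adoption Credit: base = 2 × €2,736 = €5,472. income exceeds €56,700 by €37,300, which is 50 full-or-partial €750 increments; reduction = 50 × €36 = €1,800, leaving €3,672. Rural Housing Credit: €94,000 is at or below the €96,100 threshold, so the full €300 applies. total €3,672 + €300 = €3,972
Difference: |€1,476 − €3,972| = €2,496.

€2,496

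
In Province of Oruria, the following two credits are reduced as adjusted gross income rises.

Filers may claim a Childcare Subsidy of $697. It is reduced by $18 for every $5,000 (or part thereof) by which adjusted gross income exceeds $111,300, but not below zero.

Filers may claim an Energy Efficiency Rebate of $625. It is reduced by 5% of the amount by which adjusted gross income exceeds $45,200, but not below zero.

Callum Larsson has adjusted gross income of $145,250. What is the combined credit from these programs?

$571

Childcare Subsidy: income exceeds $111,300 by $33,950, which is 7 full-or-partial $5,000 increments; reduction = 7 × $18 = $126, leaving $571.
Energy Efficiency Rebate: 5% of the $100,050 excess over $45,200 is $5,002.50 ≥ base, so the credit is $0.
Total: $571 + $0 = $571.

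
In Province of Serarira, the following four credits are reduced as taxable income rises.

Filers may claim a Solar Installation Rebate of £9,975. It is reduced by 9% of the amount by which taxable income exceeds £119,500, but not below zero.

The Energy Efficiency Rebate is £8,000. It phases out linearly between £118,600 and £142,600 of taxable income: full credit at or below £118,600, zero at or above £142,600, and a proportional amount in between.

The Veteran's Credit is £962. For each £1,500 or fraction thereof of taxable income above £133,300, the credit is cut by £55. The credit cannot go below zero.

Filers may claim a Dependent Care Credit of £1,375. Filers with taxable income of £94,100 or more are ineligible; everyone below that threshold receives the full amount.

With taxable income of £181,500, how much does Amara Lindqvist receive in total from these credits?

£4,395

Solar Installation Rebate: 9% of the £62,000 excess over £119,500 is £5,580; credit = £9,975 − £5,580 = £4,395.
Energy Efficiency Rebate: £181,500 is at or above £142,600, so the credit is £0.
Veteran's Credit: income exceeds £133,300 by £48,200 → 33 increments × £55 = £1,815 ≥ base, so the credit is £0.
Dependent Care Credit: £181,500 meets or exceeds the £94,100 cutoff, so the credit is £0.
Total: £4,395 + £0 + £0 + £0 = £4,395.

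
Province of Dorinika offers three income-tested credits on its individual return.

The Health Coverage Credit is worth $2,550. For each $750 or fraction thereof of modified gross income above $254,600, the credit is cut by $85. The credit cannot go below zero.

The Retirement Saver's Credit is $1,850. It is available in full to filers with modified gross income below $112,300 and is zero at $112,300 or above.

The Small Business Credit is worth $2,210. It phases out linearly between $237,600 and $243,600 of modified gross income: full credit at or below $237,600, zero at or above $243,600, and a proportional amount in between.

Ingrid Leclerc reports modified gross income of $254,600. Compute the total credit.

$2,550

Health Coverage Credit: $254,600 is at or below the $254,600 threshold, so the full $2,550 applies.
Retirement Saver's Credit: $254,600 meets or exceeds the $112,300 cutoff, so the credit is $0.
Small Business Credit: $254,600 is at or above $243,600, so the credit is $0.
Total: $2,550 + $0 + $0 = $2,550.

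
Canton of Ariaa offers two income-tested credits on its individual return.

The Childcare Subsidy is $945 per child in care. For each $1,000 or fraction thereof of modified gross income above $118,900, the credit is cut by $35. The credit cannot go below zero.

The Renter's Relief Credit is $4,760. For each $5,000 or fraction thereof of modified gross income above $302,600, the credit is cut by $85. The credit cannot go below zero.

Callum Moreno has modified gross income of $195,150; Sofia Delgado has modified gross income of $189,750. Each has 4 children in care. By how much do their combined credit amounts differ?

$210

Callum ($195,150): Childcare Subsidy: base = 4 × $945 = $3,780. income exceeds $118,900 by $76,250, which is 77 full-or-partial $1,000 increments; reduction = 77 × $35 = $2,695, leaving $1,085. Renter's Relief Credit: $195,150 is at or below the $302,600 threshold, so the full $4,760 applies. total $1,085 + $4,760 = $5,845
Sofia ($189,750): Childcare Subsidy: base = 4 × $945 = $3,780. income exceeds $118,900 by $70,850, which is 71 full-or-partial $1,000 increments; reduction = 71 × $35 = $2,485, leaving $1,295. Renter's Relief Credit: $189,750 is at or below the $302,600 threshold, so the full $4,760 applies. total $1,295 + $4,760 = $6,055
Difference: |$5,845 − $6,055| = $210.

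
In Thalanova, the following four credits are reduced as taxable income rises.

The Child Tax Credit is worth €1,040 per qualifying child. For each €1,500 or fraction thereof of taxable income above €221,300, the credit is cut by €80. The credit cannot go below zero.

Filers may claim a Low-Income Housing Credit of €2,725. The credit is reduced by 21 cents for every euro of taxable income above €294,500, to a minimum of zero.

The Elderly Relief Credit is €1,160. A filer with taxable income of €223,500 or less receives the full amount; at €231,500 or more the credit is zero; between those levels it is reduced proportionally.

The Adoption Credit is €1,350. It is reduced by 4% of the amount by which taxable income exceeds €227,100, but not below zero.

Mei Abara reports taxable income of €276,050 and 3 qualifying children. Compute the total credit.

€2,885

Child Tax Credit: base = 3 × €1,040 = €3,120. income exceeds €221,300 by €54,750, which is 37 full-or-partial €1,500 increments; reduction = 37 × €80 = €2,960, leaving €160.
Low-Income Housing Credit: €276,050 is at or below the €294,500 threshold, so the full €2,725 applies.
Elderly Relief Credit: €276,050 is at or above €231,500, so the credit is €0.
Adoption Credit: 4% of the €48,950 excess over €227,100 is €1,958 ≥ base, so the credit is €0.
Total: €160 + €2,725 + €0 + €0 = €2,885.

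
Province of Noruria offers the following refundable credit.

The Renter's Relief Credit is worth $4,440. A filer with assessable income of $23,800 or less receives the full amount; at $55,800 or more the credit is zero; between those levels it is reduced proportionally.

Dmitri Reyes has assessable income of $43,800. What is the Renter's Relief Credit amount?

Renter's Relief Credit: $43,800 is $20,000 into a $32,000 phase-out range, leaving 12,000/32,000 of the credit: $4,440 × 12,000/32,000 = $1,665.

$1,665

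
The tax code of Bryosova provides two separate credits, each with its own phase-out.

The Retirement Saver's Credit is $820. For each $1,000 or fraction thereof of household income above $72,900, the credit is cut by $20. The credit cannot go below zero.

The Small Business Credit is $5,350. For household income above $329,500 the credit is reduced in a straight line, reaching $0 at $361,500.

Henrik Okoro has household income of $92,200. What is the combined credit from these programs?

Retirement Saver's Credit: income exceeds $72,900 by $19,300, which is 20 full-or-partial $1,000 increments; reduction = 20 × $20 = $400, leaving $420.
Small Business Credit: $92,200 is at or below the $329,500 threshold, so the full $5,350 applies.
Total: $420 + $5,350 = $5,770.

$5,770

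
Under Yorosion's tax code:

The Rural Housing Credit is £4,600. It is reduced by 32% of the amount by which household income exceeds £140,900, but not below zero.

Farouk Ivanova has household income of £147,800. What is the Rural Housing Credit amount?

£2,392

Rural Housing Credit: 32% of the £6,900 excess over £140,900 is £2,208; credit = £4,600 − £2,208 = £2,392.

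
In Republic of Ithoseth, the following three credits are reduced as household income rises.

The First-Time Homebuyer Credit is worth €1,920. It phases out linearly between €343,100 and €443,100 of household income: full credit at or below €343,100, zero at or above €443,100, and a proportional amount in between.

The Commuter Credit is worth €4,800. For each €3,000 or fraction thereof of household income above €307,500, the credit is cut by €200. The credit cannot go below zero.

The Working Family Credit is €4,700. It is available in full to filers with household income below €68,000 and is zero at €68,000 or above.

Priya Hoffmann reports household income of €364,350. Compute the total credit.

First-Time Homebuyer Credit: €364,350 is €21,250 into a €100,000 phase-out range, leaving 78,750/100,000 of the credit: €1,920 × 78,750/100,000 = €1,512.
Commuter Credit: income exceeds €307,500 by €56,850, which is 19 full-or-partial €3,000 increments; reduction = 19 × €200 = €3,800, leaving €1,000.
Working Family Credit: €364,350 meets or exceeds the €68,000 cutoff, so the credit is €0.
Total: €1,512 + €1,000 + €0 = €2,512.

€2,512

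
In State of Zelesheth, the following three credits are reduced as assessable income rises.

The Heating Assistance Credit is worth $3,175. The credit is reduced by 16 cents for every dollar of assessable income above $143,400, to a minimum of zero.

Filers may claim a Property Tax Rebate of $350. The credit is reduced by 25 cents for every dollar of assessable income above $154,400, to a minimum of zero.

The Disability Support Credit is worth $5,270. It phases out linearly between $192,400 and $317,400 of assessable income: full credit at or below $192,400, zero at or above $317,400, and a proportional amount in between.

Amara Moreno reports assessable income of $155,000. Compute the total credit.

Heating Assistance Credit: 16% of the $11,600 excess over $143,400 is $1,856; credit = $3,175 − $1,856 = $1,319.
Property Tax Rebate: 25% of the $600 excess over $154,400 is $150; credit = $350 − $150 = $200.
Disability Support Credit: $155,000 is at or below the $192,400 threshold, so the full $5,270 applies.
Total: $1,319 + $200 + $5,270 = $6,789.

$6,789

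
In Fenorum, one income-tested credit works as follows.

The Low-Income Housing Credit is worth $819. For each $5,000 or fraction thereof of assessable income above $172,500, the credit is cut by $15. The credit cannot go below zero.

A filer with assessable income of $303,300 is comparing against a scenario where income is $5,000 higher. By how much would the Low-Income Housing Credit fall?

$15

At $303,300 — income exceeds $172,500 by $130,800, which is 27 full-or-partial $5,000 increments; reduction = 27 × $15 = $405, leaving $414.
At $308,300 — income exceeds $172,500 by $135,800, which is 28 full-or-partial $5,000 increments; reduction = 28 × $15 = $420, leaving $399.
Lost: $414 − $399 = $15.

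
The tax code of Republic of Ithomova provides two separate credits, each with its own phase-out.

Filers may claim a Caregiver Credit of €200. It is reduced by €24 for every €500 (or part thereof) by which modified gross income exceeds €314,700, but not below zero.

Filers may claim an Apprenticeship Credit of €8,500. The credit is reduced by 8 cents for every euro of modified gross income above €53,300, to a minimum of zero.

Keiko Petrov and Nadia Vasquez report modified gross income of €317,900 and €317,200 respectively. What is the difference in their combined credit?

€48

Keiko (€317,900): Caregiver Credit: income exceeds €314,700 by €3,200, which is 7 full-or-partial €500 increments; reduction = 7 × €24 = €168, leaving €32. Apprenticeship Credit: 8% of the €264,600 excess over €53,300 is €21,168 ≥ base, so the credit is €0. total €32 + €0 = €32
Nadia (€317,200): Caregiver Credit: income exceeds €314,700 by €2,500, which is 5 full-or-partial €500 increments; reduction = 5 × €24 = €120, leaving €80. Apprenticeship Credit: 8% of the €263,900 excess over €53,300 is €21,112 ≥ base, so the credit is €0. total €80 + €0 = €80
Difference: |€32 − €80| = €48.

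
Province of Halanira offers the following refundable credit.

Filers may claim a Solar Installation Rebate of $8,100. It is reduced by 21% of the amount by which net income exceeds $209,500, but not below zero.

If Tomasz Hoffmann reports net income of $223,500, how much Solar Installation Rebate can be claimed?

$5,160

Solar Installation Rebate: 21% of the $14,000 excess over $209,500 is $2,940; credit = $8,100 − $2,940 = $5,160.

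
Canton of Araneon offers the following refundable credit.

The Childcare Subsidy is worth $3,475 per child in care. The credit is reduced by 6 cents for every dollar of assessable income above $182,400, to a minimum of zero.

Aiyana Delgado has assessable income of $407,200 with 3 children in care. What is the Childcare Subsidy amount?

Childcare Subsidy: base = 3 × $3,475 = $10,425. 6% of the $224,800 excess over $182,400 is $13,488 ≥ base, so the credit is $0.

$0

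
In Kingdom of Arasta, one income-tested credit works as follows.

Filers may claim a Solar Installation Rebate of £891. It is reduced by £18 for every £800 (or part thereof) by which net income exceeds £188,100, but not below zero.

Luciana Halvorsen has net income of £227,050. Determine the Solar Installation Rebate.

Solar Installation Rebate: income exceeds £188,100 by £38,950, which is 49 full-or-partial £800 increments; reduction = 49 × £18 = £882, leaving £9.

£9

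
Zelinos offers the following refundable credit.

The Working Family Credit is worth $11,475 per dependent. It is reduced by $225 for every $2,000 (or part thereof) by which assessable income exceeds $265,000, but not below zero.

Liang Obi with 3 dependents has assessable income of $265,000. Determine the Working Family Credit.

$34,425

Working Family Credit: base = 3 × $11,475 = $34,425. $265,000 is at or below the $265,000 threshold, so the full $34,425 applies.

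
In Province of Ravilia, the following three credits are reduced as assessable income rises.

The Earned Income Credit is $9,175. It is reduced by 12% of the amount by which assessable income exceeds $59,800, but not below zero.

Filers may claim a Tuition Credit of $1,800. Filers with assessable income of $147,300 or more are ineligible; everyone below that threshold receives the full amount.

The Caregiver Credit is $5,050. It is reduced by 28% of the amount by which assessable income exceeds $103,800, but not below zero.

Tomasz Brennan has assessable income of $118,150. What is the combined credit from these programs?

Earned Income Credit: 12% of the $58,350 excess over $59,800 is $7,002; credit = $9,175 − $7,002 = $2,173.
Tuition Credit: $118,150 is below the $147,300 cutoff, so the full $1,800 applies.
Caregiver Credit: 28% of the $14,350 excess over $103,800 is $4,018; credit = $5,050 − $4,018 = $1,032.
Total: $2,173 + $1,800 + $1,032 = $5,005.

$5,005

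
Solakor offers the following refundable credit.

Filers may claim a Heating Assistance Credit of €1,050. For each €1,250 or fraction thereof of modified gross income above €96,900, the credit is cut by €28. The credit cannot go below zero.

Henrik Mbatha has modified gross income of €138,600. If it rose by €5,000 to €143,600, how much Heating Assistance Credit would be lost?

At €138,600 — income exceeds €96,900 by €41,700, which is 34 full-or-partial €1,250 increments; reduction = 34 × €28 = €952, leaving €98.
At €143,600 — income exceeds €96,900 by €46,700 → 38 increments × €28 = €1,064 ≥ base, so the credit is €0.
Lost: €98 − €0 = €98.

€98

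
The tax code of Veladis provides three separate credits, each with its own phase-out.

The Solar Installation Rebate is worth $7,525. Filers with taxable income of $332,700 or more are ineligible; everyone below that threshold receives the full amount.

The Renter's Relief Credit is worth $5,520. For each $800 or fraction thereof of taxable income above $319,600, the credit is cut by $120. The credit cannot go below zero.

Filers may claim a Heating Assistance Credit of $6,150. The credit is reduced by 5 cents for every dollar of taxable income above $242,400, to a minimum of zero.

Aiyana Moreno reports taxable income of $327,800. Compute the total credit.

Solar Installation Rebate: $327,800 is below the $332,700 cutoff, so the full $7,525 applies.
Renter's Relief Credit: income exceeds $319,600 by $8,200, which is 11 full-or-partial $800 increments; reduction = 11 × $120 = $1,320, leaving $4,200.
Heating Assistance Credit: 5% of the $85,400 excess over $242,400 is $4,270; credit = $6,150 − $4,270 = $1,880.
Total: $7,525 + $4,200 + $1,880 = $13,605.

$13,605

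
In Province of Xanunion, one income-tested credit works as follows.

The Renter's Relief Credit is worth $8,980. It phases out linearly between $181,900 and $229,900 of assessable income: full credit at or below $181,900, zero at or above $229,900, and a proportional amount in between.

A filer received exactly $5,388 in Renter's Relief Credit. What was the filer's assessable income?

$201,100

$5,388 is 5,388/8,980 of the full $8,980, so 3,592/8,980 of the $48,000 range has been used: income = $181,900 + $48,000 × 3,592/8,980 = $201,100.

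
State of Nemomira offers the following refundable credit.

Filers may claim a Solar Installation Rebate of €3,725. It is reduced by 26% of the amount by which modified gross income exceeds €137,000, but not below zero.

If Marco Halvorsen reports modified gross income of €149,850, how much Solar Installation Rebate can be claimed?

€384

Solar Installation Rebate: 26% of the €12,850 excess over €137,000 is €3,341; credit = €3,725 − €3,341 = €384.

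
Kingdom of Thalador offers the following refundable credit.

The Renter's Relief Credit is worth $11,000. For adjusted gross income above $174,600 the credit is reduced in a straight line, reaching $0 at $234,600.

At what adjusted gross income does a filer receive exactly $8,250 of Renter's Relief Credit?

$189,600

$8,250 is 8,250/11,000 of the full $11,000, so 2,750/11,000 of the $60,000 range has been used: income = $174,600 + $60,000 × 2,750/11,000 = $189,600.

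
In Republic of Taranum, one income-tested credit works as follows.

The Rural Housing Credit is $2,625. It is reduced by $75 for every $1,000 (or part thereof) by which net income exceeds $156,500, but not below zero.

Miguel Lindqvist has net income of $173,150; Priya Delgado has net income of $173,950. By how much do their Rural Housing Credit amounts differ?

Miguel ($173,150): Rural Housing Credit: income exceeds $156,500 by $16,650, which is 17 full-or-partial $1,000 increments; reduction = 17 × $75 = $1,275, leaving $1,350.
Priya ($173,950): Rural Housing Credit: income exceeds $156,500 by $17,450, which is 18 full-or-partial $1,000 increments; reduction = 18 × $75 = $1,350, leaving $1,275.
Difference: |$1,350 − $1,275| = $75.

$75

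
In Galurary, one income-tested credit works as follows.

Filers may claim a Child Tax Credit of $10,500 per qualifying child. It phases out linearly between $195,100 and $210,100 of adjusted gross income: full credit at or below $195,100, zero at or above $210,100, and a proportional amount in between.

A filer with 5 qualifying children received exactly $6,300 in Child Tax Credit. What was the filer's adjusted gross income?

$208,300

Full credit = 5 × $10,500 = $52,500.
$6,300 is 6,300/52,500 of the full $52,500, so 46,200/52,500 of the $15,000 range has been used: income = $195,100 + $15,000 × 46,200/52,500 = $208,300.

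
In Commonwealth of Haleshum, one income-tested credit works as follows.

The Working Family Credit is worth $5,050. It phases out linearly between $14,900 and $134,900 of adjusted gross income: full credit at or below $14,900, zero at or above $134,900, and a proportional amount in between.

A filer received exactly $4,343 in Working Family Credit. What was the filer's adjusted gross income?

$31,700

$4,343 is 4,343/5,050 of the full $5,050, so 707/5,050 of the $120,000 range has been used: income = $14,900 + $120,000 × 707/5,050 = $31,700.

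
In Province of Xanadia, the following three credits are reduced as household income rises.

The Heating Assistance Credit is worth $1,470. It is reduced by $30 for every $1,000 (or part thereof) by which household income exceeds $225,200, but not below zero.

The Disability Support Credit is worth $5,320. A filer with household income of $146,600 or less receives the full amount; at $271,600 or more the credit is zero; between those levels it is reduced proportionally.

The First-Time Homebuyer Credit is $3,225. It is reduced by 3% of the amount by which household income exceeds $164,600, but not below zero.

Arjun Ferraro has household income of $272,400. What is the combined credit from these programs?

Heating Assistance Credit: income exceeds $225,200 by $47,200, which is 48 full-or-partial $1,000 increments; reduction = 48 × $30 = $1,440, leaving $30.
Disability Support Credit: $272,400 is at or above $271,600, so the credit is $0.
First-Time Homebuyer Credit: 3% of the $107,800 excess over $164,600 is $3,234 ≥ base, so the credit is $0.
Total: $30 + $0 + $0 = $30.

$30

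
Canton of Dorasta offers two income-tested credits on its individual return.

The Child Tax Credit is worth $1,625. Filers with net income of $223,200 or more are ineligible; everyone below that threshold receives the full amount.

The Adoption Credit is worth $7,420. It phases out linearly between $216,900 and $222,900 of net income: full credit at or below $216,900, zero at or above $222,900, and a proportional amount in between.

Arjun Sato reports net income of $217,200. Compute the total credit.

Child Tax Credit: $217,200 is below the $223,200 cutoff, so the full $1,625 applies.
Adoption Credit: $217,200 is $300 into a $6,000 phase-out range, leaving 5,700/6,000 of the credit: $7,420 × 5,700/6,000 = $7,049.
Total: $1,625 + $7,049 = $8,674.

$8,674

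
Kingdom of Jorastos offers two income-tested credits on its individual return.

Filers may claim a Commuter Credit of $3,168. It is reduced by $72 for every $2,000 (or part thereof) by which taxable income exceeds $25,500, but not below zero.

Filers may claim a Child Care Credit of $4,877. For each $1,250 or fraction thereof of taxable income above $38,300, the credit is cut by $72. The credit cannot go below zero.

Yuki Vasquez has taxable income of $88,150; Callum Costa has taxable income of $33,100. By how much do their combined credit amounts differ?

Yuki ($88,150): Commuter Credit: income exceeds $25,500 by $62,650, which is 32 full-or-partial $2,000 increments; reduction = 32 × $72 = $2,304, leaving $864. Child Care Credit: income exceeds $38,300 by $49,850, which is 40 full-or-partial $1,250 increments; reduction = 40 × $72 = $2,880, leaving $1,997. total $864 + $1,997 = $2,861
Callum ($33,100): Commuter Credit: income exceeds $25,500 by $7,600, which is 4 full-or-partial $2,000 increments; reduction = 4 × $72 = $288, leaving $2,880. Child Care Credit: $33,100 is at or below the $38,300 threshold, so the full $4,877 applies. total $2,880 + $4,877 = $7,757
Difference: |$2,861 − $7,757| = $4,896.

$4,896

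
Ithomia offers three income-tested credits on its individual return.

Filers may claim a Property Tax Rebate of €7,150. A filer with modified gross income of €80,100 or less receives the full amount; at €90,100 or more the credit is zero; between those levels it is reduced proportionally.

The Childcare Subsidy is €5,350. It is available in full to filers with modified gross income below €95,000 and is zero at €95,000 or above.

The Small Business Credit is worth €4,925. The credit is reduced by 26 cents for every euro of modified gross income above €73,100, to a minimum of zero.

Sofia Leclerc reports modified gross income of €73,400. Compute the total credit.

€17,347

Property Tax Rebate: €73,400 is at or below the €80,100 threshold, so the full €7,150 applies.
Childcare Subsidy: €73,400 is below the €95,000 cutoff, so the full €5,350 applies.
Small Business Credit: 26% of the €300 excess over €73,100 is €78; credit = €4,925 − €78 = €4,847.
Total: €7,150 + €5,350 + €4,847 = €17,347.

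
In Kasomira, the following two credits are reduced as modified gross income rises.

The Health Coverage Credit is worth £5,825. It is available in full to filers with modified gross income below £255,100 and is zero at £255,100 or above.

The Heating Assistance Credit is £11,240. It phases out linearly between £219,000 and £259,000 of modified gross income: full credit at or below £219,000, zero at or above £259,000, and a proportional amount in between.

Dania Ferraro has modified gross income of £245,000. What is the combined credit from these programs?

£9,759

Health Coverage Credit: £245,000 is below the £255,100 cutoff, so the full £5,825 applies.
Heating Assistance Credit: £245,000 is £26,000 into a £40,000 phase-out range, leaving 14,000/40,000 of the credit: £11,240 × 14,000/40,000 = £3,934.
Total: £5,825 + £3,934 = £9,759.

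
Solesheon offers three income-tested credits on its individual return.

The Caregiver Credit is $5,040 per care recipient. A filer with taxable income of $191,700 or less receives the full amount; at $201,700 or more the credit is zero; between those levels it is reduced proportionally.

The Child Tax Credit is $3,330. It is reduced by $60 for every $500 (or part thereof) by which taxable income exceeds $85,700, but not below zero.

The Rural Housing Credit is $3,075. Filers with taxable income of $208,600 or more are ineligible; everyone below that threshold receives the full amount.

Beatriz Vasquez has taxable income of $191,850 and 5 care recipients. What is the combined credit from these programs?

$27,897

Caregiver Credit: base = 5 × $5,040 = $25,200. $191,850 is $150 into a $10,000 phase-out range, leaving 9,850/10,000 of the credit: $25,200 × 9,850/10,000 = $24,822.
Child Tax Credit: income exceeds $85,700 by $106,150 → 213 increments × $60 = $12,780 ≥ base, so the credit is $0.
Rural Housing Credit: $191,850 is below the $208,600 cutoff, so the full $3,075 applies.
Total: $24,822 + $0 + $3,075 = $27,897.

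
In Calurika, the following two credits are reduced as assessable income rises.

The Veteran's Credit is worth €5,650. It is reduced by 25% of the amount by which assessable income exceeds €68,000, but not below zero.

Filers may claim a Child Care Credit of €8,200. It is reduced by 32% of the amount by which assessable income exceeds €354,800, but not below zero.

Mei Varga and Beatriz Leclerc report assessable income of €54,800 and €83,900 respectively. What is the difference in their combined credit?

€3,975

Mei (€54,800): Veteran's Credit: €54,800 is at or below the €68,000 threshold, so the full €5,650 applies. Child Care Credit: €54,800 is at or below the €354,800 threshold, so the full €8,200 applies. total €5,650 + €8,200 = €13,850
Beatriz (€83,900): Veteran's Credit: 25% of the €15,900 excess over €68,000 is €3,975; credit = €5,650 − €3,975 = €1,675. Child Care Credit: €83,900 is at or below the €354,800 threshold, so the full €8,200 applies. total €1,675 + €8,200 = €9,875
Difference: |€13,850 − €9,875| = €3,975.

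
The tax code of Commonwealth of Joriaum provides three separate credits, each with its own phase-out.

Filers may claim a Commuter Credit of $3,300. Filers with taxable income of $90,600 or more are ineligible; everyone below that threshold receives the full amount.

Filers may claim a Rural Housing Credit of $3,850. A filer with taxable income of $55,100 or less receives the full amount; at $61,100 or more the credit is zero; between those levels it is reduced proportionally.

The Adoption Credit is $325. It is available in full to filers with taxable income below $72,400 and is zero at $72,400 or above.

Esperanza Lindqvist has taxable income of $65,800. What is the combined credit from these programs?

Commuter Credit: $65,800 is below the $90,600 cutoff, so the full $3,300 applies.
Rural Housing Credit: $65,800 is at or above $61,100, so the credit is $0.
Adoption Credit: $65,800 is below the $72,400 cutoff, so the full $325 applies.
Total: $3,300 + $0 + $325 = $3,625.

$3,625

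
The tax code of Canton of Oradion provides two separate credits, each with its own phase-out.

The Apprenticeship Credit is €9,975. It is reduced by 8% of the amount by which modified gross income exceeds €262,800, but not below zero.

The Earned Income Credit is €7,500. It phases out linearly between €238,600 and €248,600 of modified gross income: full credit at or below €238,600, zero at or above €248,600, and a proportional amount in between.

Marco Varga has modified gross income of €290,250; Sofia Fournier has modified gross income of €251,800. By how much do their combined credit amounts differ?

Marco (€290,250): Apprenticeship Credit: 8% of the €27,450 excess over €262,800 is €2,196; credit = €9,975 − €2,196 = €7,779. Earned Income Credit: €290,250 is at or above €248,600, so the credit is €0. total €7,779 + €0 = €7,779
Sofia (€251,800): Apprenticeship Credit: €251,800 is at or below the €262,800 threshold, so the full €9,975 applies. Earned Income Credit: €251,800 is at or above €248,600, so the credit is €0. total €9,975 + €0 = €9,975
Difference: |€7,779 − €9,975| = €2,196.

€2,196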